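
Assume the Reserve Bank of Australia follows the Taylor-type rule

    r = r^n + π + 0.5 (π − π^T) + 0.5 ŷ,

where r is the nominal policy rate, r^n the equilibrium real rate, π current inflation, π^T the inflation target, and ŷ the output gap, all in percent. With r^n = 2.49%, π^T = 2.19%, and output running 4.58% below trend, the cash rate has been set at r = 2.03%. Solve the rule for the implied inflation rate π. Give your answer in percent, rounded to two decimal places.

Output 4.58% below potential → ŷ = -4.58.
Collecting π: r = r^n + (1 + 0.5) π − 0.5 π^T + 0.5 ŷ
1.5 π = 2.03 − 2.49 + 0.5 × 2.19 − 0.5 × (-4.58) = 2.925
π = 2.925 / 1.5 = 1.95

1.95%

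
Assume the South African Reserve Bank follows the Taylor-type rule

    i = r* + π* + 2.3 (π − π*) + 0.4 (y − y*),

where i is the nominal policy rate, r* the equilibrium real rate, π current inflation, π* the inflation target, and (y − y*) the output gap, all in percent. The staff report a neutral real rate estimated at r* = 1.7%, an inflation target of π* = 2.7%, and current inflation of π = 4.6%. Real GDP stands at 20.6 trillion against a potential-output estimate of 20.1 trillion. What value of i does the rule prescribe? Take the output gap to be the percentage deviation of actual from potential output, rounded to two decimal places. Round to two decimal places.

Output gap = 100 × (20.6 − 20.1) / 20.1 = 2.49%.
i = 1.70 + 2.70 + 2.3 × (4.60 − 2.70) + 0.4 × 2.49
   = 1.70 + 2.7 + 4.37 + 0.996 = 9.77

9.77%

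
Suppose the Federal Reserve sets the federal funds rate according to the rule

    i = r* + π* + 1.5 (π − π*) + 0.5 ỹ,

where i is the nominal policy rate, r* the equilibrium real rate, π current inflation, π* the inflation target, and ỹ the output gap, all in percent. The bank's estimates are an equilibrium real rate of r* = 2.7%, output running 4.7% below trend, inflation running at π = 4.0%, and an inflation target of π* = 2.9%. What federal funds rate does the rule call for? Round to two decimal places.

Output 4.7% below potential → ỹ = -4.7.
i = 2.7 + 2.9 + 1.5 × (4.0 − 2.9) + 0.5 × (-4.7)
   = 2.7 + 2.9 + 1.65 − 2.35 = 4.90

4.90%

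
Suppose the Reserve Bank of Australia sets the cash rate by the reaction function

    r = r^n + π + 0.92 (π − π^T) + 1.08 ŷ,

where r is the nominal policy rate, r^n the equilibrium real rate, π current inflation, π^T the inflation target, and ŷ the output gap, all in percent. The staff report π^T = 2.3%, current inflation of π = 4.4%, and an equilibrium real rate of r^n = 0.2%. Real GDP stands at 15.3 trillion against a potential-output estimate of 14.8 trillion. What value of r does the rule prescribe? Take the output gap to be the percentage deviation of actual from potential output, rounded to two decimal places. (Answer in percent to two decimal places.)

10.18%

Output gap = 100 × (15.3 − 14.8) / 14.8 = 3.38%.
r = 0.20 + 4.40 + 0.92 × (4.40 − 2.30) + 1.08 × 3.38
   = 0.20 + 4.4 + 1.932 + 3.6504 = 10.18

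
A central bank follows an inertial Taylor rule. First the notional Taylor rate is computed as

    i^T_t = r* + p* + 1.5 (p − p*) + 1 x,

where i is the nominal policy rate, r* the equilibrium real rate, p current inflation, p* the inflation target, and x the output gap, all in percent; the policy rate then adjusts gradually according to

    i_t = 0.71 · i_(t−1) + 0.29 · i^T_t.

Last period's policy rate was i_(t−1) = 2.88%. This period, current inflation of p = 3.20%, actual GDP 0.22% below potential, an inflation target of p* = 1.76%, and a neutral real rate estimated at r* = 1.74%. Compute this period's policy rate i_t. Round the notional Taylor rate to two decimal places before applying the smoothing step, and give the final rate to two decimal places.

3.62%

Output 0.22% below potential → x = -0.22.
i^T_t = 1.74 + 1.76 + 1.5 × (3.20 − 1.76) + 1 × (-0.22)
   = 1.74 + 1.76 + 2.16 − 0.22 = 5.44
i_t = 0.71 × 2.88 + 0.29 × 5.44 = 2.0448 + 1.5776 = 3.62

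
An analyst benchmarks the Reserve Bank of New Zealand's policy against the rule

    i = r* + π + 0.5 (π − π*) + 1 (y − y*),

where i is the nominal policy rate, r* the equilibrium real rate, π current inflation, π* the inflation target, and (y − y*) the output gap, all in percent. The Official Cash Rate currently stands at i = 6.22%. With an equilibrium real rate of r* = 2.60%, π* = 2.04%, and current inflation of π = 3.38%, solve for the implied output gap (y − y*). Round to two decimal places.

1 (y − y*) = 6.22 − 2.60 − 3.38 − 0.5 × (3.38 − 2.04) = -0.43
(y − y*) = -0.43 / 1 = -0.43

-0.43%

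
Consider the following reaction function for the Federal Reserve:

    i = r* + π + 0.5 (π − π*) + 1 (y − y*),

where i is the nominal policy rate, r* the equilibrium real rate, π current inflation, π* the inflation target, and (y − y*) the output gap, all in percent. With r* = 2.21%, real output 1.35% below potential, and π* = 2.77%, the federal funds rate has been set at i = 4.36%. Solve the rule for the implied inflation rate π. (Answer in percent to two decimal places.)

Output 1.35% below potential → (y − y*) = -1.35.
Collecting π: i = r* + (1 + 0.5) π − 0.5 π* + 1 (y − y*)
1.5 π = 4.36 − 2.21 + 0.5 × 2.77 − 1 × (-1.35) = 4.885
π = 4.885 / 1.5 = 3.26

3.26%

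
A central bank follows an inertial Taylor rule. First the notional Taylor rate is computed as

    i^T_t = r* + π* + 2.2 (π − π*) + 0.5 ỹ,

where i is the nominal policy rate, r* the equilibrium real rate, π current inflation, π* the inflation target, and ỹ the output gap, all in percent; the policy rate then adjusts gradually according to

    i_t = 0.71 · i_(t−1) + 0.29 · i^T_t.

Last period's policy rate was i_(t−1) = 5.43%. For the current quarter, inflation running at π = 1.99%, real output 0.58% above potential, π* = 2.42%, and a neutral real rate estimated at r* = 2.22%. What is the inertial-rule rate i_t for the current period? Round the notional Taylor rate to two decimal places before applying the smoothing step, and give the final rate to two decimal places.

Output 0.58% above potential → ỹ = 0.58.
i^T_t = 2.22 + 2.42 + 2.2 × (1.99 − 2.42) + 0.5 × 0.58
   = 2.22 + 2.42 − 0.946 + 0.29 = 3.98
i_t = 0.71 × 5.43 + 0.29 × 3.98 = 3.8553 + 1.1542 = 5.01

5.01%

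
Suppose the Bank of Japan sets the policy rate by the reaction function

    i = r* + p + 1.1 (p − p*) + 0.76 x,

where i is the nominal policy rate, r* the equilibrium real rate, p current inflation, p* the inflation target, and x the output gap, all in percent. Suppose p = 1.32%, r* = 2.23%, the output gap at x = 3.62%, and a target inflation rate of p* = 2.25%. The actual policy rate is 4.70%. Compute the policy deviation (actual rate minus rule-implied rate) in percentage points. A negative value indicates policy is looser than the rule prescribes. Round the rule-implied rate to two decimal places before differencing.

-0.58 pp

i = 2.23 + 1.32 + 1.1 × (1.32 − 2.25) + 0.76 × 3.62
   = 2.23 + 1.32 − 1.023 + 2.7512 = 5.28
Deviation = 4.70 − 5.28 = -0.58 pp.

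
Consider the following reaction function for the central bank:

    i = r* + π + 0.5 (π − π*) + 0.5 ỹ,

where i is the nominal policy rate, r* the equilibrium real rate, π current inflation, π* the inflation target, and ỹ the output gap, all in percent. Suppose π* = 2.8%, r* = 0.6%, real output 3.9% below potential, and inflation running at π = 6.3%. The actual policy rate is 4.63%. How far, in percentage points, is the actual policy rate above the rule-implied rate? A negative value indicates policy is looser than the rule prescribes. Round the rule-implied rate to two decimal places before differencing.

-2.07 pp

Output 3.9% below potential → ỹ = -3.9.
i = 0.6 + 6.3 + 0.5 × (6.3 − 2.8) + 0.5 × (-3.9)
   = 0.6 + 6.3 + 1.75 − 1.95 = 6.70
Deviation = 4.63 − 6.70 = -2.07 pp.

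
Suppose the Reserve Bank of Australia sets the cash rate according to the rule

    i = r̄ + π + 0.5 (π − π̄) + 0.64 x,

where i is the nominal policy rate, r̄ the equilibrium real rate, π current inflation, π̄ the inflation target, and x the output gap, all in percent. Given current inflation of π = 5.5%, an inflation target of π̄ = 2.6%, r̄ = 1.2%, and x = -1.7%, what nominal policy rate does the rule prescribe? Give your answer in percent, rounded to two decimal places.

i = 1.2 + 5.5 + 0.5 × (5.5 − 2.6) + 0.64 × (-1.7)
   = 1.2 + 5.5 + 1.45 − 1.088 = 7.06

7.06%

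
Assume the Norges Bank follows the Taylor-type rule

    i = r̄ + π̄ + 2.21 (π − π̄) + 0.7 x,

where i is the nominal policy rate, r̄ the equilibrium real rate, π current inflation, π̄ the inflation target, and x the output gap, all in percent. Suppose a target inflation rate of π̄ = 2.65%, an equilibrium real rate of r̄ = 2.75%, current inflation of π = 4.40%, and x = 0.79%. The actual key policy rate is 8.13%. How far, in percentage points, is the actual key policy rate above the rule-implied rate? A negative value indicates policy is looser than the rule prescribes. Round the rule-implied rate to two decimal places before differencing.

-1.69 pp

i = 2.75 + 2.65 + 2.21 × (4.40 − 2.65) + 0.7 × 0.79
   = 2.75 + 2.65 + 3.8675 + 0.553 = 9.82
Deviation = 8.13 − 9.82 = -1.69 pp.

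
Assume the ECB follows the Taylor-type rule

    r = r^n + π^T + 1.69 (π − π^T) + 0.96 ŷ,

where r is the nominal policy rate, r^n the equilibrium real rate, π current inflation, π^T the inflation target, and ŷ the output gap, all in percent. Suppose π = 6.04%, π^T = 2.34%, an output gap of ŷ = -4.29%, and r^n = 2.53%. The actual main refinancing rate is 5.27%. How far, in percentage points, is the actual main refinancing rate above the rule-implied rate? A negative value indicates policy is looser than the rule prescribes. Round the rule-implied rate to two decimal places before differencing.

r = 2.53 + 2.34 + 1.69 × (6.04 − 2.34) + 0.96 × (-4.29)
   = 2.53 + 2.34 + 6.253 − 4.1184 = 7.00
Deviation = 5.27 − 7.00 = -1.73 pp.

-1.73 pp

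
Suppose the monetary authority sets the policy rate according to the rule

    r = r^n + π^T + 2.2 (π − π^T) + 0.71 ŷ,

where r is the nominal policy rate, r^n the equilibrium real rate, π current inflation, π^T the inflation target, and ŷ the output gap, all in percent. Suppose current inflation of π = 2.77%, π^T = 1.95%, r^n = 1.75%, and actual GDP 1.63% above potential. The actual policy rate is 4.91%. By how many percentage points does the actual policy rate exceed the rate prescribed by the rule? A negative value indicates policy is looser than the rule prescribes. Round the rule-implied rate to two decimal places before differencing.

Output 1.63% above potential → ŷ = 1.63.
r = 1.75 + 1.95 + 2.2 × (2.77 − 1.95) + 0.71 × 1.63
   = 1.75 + 1.95 + 1.804 + 1.1573 = 6.66
Deviation = 4.91 − 6.66 = -1.75 pp.

-1.75 pp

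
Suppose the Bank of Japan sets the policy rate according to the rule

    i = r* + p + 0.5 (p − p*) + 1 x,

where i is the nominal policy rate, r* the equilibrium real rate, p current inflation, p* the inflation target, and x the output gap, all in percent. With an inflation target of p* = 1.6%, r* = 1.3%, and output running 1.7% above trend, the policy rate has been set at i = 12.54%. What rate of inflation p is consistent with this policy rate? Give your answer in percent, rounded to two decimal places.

Output 1.7% above potential → x = 1.7.
Collecting p: i = r* + (1 + 0.5) p − 0.5 p* + 1 x
1.5 p = 12.54 − 1.3 + 0.5 × 1.6 − 1 × 1.7 = 10.34
p = 10.34 / 1.5 = 6.89

6.89%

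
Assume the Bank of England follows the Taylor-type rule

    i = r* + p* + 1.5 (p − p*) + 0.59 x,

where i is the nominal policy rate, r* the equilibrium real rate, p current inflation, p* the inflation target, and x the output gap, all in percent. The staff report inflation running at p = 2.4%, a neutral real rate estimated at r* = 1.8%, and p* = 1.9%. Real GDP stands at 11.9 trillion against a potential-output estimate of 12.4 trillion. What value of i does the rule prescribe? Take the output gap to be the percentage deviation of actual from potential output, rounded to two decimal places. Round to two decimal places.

2.07%

Output gap = 100 × (11.9 − 12.4) / 12.4 = -4.03%.
i = 1.80 + 1.90 + 1.5 × (2.40 − 1.90) + 0.59 × (-4.03)
   = 1.80 + 1.9 + 0.75 − 2.3777 = 2.07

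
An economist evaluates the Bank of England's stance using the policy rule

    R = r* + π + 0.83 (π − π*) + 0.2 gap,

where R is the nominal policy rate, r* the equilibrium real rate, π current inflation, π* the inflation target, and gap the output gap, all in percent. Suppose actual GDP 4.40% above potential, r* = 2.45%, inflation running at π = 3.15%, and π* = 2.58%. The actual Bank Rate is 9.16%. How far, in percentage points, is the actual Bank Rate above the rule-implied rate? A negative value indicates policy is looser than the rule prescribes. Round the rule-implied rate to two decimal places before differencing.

2.21 pp

Output 4.40% above potential → gap = 4.40.
R = 2.45 + 3.15 + 0.83 × (3.15 − 2.58) + 0.2 × 4.40
   = 2.45 + 3.15 + 0.4731 + 0.88 = 6.95
Deviation = 9.16 − 6.95 = 2.21 pp.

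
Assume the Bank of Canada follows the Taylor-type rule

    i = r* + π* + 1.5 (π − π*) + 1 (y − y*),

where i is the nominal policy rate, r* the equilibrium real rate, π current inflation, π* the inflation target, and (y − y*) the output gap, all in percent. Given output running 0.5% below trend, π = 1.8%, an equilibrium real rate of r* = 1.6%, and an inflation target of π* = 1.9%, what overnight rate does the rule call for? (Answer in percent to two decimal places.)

Output 0.5% below potential → (y − y*) = -0.5.
i = 1.6 + 1.9 + 1.5 × (1.8 − 1.9) + 1 × (-0.5)
   = 1.6 + 1.9 − 0.15 − 0.5 = 2.85

2.85%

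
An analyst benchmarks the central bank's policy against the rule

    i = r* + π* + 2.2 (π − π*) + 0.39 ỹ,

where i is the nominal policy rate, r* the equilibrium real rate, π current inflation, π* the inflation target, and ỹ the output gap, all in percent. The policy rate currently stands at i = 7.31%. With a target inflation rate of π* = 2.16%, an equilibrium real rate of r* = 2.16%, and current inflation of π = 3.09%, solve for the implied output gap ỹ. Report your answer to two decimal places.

2.42%

0.39 ỹ = 7.31 − 2.16 − 2.16 − 2.2 × (3.09 − 2.16) = 0.944
ỹ = 0.944 / 0.39 = 2.42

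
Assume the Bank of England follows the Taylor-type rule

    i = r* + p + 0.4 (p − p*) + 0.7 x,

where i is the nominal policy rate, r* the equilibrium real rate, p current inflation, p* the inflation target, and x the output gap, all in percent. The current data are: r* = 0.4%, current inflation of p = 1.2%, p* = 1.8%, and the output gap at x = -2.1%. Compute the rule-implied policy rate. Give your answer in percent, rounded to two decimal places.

i = 0.4 + 1.2 + 0.4 × (1.2 − 1.8) + 0.7 × (-2.1)
   = 0.4 + 1.2 − 0.24 − 1.47 = -0.11

-0.11%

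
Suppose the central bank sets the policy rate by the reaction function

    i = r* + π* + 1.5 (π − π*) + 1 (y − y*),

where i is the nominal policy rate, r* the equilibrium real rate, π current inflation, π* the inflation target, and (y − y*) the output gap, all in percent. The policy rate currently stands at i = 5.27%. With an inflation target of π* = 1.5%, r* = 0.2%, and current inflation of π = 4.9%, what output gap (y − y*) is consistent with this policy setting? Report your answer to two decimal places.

1 (y − y*) = 5.27 − 0.2 − 1.5 − 1.5 × (4.9 − 1.5) = -1.53
(y − y*) = -1.53 / 1 = -1.53

-1.53%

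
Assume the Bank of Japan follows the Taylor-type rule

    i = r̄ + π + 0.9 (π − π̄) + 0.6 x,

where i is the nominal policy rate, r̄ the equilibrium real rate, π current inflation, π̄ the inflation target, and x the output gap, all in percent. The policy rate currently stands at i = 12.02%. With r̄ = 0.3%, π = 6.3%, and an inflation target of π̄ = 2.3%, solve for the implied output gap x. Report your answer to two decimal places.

0.6 x = 12.02 − 0.3 − 6.3 − 0.9 × (6.3 − 2.3) = 1.82
x = 1.82 / 0.6 = 3.03

3.03%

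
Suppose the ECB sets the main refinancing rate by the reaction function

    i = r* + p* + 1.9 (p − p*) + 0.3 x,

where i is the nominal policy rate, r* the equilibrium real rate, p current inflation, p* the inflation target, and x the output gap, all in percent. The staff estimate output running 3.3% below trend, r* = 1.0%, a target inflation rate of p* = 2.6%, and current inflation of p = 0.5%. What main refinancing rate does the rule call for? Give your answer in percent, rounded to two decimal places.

Output 3.3% below potential → x = -3.3.
i = 1.0 + 2.6 + 1.9 × (0.5 − 2.6) + 0.3 × (-3.3)
   = 1.0 + 2.6 − 3.99 − 0.99 = -1.38

-1.38%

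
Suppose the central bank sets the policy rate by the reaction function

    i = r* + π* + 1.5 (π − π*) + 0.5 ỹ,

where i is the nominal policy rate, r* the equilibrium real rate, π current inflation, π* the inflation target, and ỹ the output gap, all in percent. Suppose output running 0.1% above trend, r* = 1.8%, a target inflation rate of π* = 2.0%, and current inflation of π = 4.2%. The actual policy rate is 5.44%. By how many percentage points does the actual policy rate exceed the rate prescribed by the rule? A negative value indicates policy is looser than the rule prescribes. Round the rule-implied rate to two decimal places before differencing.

-1.71 pp

Output 0.1% above potential → ỹ = 0.1.
i = 1.8 + 2.0 + 1.5 × (4.2 − 2.0) + 0.5 × 0.1
   = 1.8 + 2 + 3.3 + 0.05 = 7.15
Deviation = 5.44 − 7.15 = -1.71 pp.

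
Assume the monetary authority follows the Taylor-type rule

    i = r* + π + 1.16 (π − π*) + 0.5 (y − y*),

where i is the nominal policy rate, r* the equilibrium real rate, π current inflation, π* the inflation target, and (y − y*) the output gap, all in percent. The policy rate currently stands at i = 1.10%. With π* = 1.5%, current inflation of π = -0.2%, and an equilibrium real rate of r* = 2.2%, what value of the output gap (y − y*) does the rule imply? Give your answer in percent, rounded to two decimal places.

0.5 (y − y*) = 1.10 − 2.2 − (-0.2) − 1.16 × ((-0.2) − 1.5) = 1.072
(y − y*) = 1.072 / 0.5 = 2.14

2.14%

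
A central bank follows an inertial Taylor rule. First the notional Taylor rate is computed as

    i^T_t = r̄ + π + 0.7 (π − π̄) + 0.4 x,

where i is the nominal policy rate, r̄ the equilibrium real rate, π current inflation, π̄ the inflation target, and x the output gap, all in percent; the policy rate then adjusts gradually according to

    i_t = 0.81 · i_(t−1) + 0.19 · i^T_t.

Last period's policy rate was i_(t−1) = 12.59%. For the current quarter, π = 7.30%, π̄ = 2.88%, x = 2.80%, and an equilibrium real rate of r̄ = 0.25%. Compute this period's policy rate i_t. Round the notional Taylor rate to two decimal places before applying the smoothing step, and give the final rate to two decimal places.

12.43%

i^T_t = 0.25 + 7.30 + 0.7 × (7.30 − 2.88) + 0.4 × 2.80
   = 0.25 + 7.3 + 3.094 + 1.12 = 11.76
i_t = 0.81 × 12.59 + 0.19 × 11.76 = 10.1979 + 2.2344 = 12.43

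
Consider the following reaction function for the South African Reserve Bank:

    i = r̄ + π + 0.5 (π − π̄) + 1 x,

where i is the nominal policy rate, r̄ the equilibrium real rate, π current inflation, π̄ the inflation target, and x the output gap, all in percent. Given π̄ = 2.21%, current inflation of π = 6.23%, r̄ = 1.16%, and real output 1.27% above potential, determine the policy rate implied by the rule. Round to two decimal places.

Output 1.27% above potential → x = 1.27.
i = 1.16 + 6.23 + 0.5 × (6.23 − 2.21) + 1 × 1.27
   = 1.16 + 6.23 + 2.01 + 1.27 = 10.67

10.67%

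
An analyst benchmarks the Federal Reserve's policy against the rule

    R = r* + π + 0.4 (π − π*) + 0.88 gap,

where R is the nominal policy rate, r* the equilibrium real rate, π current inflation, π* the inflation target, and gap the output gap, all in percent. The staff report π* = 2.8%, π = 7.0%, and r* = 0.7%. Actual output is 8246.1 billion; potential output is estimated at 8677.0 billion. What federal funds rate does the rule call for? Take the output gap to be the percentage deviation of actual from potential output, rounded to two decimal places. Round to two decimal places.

Output gap = 100 × (8246.1 − 8677.0) / 8677.0 = -4.97%.
R = 0.70 + 7.00 + 0.4 × (7.00 − 2.80) + 0.88 × (-4.97)
   = 0.70 + 7 + 1.68 − 4.3736 = 5.01

5.01%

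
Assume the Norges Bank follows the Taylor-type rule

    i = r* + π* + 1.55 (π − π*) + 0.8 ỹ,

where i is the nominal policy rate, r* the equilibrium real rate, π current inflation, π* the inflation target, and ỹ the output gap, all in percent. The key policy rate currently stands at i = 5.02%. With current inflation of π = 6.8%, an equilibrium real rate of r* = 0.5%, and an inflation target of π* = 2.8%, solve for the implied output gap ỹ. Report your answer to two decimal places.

0.8 ỹ = 5.02 − 0.5 − 2.8 − 1.55 × (6.8 − 2.8) = -4.48
ỹ = -4.48 / 0.8 = -5.60

-5.60%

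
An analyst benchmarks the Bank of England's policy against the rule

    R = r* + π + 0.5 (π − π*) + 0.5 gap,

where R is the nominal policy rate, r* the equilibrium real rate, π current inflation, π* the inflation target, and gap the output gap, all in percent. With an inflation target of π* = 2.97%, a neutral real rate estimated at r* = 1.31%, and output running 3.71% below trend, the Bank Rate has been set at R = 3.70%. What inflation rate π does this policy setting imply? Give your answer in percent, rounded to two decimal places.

3.82%

Output 3.71% below potential → gap = -3.71.
Collecting π: R = r* + (1 + 0.5) π − 0.5 π* + 0.5 gap
1.5 π = 3.70 − 1.31 + 0.5 × 2.97 − 0.5 × (-3.71) = 5.73
π = 5.73 / 1.5 = 3.82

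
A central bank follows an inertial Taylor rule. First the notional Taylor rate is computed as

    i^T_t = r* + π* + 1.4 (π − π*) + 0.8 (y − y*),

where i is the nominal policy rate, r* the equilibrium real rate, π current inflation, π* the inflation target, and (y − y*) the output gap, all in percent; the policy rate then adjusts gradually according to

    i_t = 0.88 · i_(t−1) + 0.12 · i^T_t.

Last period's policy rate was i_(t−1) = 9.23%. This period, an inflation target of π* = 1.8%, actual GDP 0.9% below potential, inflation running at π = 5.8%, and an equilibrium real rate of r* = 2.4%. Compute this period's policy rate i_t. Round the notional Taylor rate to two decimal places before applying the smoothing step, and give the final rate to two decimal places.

Output 0.9% below potential → (y − y*) = -0.9.
i^T_t = 2.4 + 1.8 + 1.4 × (5.8 − 1.8) + 0.8 × (-0.9)
   = 2.4 + 1.8 + 5.6 − 0.72 = 9.08
i_t = 0.88 × 9.23 + 0.12 × 9.08 = 8.1224 + 1.0896 = 9.21

9.21%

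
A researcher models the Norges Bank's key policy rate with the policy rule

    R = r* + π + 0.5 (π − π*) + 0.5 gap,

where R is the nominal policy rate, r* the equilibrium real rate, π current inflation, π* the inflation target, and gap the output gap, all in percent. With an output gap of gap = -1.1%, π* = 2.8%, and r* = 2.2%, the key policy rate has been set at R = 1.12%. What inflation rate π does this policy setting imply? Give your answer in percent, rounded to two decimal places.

Collecting π: R = r* + (1 + 0.5) π − 0.5 π* + 0.5 gap
1.5 π = 1.12 − 2.2 + 0.5 × 2.8 − 0.5 × (-1.1) = 0.87
π = 0.87 / 1.5 = 0.58

0.58%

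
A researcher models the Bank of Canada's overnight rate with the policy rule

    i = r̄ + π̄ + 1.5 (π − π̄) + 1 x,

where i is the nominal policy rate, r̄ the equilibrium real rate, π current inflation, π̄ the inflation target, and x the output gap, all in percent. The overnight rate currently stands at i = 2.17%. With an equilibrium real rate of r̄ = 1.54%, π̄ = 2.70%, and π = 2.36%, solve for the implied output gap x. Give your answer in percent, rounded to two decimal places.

1 x = 2.17 − 1.54 − 2.70 − 1.5 × (2.36 − 2.70) = -1.56
x = -1.56 / 1 = -1.56

-1.56%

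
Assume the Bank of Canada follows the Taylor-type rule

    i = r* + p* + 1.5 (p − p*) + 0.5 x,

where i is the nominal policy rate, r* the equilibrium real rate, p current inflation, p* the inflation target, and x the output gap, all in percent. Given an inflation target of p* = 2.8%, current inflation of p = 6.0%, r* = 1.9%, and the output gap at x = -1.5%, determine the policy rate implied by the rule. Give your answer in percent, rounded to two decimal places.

8.75%

i = 1.9 + 2.8 + 1.5 × (6.0 − 2.8) + 0.5 × (-1.5)
   = 1.9 + 2.8 + 4.8 − 0.75 = 8.75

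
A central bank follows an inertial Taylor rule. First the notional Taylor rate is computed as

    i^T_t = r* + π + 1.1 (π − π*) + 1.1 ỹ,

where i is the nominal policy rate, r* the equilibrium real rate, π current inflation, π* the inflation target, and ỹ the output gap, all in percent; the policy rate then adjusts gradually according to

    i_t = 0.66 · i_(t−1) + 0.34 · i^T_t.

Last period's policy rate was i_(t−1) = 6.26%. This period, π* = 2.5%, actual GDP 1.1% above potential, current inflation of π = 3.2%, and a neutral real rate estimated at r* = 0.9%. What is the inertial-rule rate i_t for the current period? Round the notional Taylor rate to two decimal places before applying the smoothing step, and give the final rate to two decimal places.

6.20%

Output 1.1% above potential → ỹ = 1.1.
i^T_t = 0.9 + 3.2 + 1.1 × (3.2 − 2.5) + 1.1 × 1.1
   = 0.9 + 3.2 + 0.77 + 1.21 = 6.08
i_t = 0.66 × 6.26 + 0.34 × 6.08 = 4.1316 + 2.0672 = 6.20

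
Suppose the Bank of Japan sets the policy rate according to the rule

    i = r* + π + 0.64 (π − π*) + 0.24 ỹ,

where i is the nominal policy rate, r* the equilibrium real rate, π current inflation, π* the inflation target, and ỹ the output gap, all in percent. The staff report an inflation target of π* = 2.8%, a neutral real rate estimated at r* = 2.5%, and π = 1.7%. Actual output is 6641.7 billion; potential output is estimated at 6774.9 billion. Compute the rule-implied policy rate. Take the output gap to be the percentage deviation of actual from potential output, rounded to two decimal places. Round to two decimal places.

3.02%

Output gap = 100 × (6641.7 − 6774.9) / 6774.9 = -1.97%.
i = 2.50 + 1.70 + 0.64 × (1.70 − 2.80) + 0.24 × (-1.97)
   = 2.50 + 1.7 − 0.704 − 0.4728 = 3.02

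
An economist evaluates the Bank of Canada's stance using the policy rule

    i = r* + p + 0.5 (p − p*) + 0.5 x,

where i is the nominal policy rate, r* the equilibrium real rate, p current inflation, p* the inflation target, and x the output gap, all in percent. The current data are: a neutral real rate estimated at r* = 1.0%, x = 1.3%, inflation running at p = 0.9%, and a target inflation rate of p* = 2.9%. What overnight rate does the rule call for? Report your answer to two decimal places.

i = 1.0 + 0.9 + 0.5 × (0.9 − 2.9) + 0.5 × 1.3
   = 1.0 + 0.9 − 1 + 0.65 = 1.55

1.55%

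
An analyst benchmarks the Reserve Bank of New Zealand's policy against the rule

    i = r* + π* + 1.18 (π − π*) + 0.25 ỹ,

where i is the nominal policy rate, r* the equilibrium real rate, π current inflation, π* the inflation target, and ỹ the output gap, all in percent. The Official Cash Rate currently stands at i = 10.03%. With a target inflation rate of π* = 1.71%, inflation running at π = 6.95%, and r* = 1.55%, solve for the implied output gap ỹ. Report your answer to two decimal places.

2.35%

0.25 ỹ = 10.03 − 1.55 − 1.71 − 1.18 × (6.95 − 1.71) = 0.5868
ỹ = 0.5868 / 0.25 = 2.35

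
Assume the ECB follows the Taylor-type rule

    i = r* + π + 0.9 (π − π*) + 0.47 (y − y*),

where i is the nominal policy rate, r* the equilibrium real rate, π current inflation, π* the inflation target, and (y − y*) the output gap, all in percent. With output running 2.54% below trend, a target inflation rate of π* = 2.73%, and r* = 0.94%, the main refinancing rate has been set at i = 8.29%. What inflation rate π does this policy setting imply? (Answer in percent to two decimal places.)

Output 2.54% below potential → (y − y*) = -2.54.
Collecting π: i = r* + (1 + 0.9) π − 0.9 π* + 0.47 (y − y*)
1.9 π = 8.29 − 0.94 + 0.9 × 2.73 − 0.47 × (-2.54) = 11.0008
π = 11.0008 / 1.9 = 5.79

5.79%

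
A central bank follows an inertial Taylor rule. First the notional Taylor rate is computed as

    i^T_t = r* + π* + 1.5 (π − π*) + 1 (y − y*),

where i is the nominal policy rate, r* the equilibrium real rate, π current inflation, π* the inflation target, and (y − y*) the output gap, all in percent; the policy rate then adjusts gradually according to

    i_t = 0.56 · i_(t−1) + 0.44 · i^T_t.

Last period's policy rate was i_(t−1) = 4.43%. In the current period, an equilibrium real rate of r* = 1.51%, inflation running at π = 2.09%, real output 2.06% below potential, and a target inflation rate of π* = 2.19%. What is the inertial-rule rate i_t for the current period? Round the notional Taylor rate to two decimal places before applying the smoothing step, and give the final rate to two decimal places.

3.14%

Output 2.06% below potential → (y − y*) = -2.06.
i^T_t = 1.51 + 2.19 + 1.5 × (2.09 − 2.19) + 1 × (-2.06)
   = 1.51 + 2.19 − 0.15 − 2.06 = 1.49
i_t = 0.56 × 4.43 + 0.44 × 1.49 = 2.4808 + 0.6556 = 3.14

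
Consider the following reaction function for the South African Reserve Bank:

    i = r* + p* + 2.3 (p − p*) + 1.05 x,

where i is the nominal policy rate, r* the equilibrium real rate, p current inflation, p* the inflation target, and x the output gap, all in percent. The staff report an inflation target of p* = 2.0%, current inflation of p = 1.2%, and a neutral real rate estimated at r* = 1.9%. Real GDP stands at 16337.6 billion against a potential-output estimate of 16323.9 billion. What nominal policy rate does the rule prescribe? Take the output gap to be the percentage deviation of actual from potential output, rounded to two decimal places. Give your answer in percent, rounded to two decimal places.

Output gap = 100 × (16337.6 − 16323.9) / 16323.9 = 0.08%.
i = 1.90 + 2.00 + 2.3 × (1.20 − 2.00) + 1.05 × 0.08
   = 1.90 + 2 − 1.84 + 0.084 = 2.14

2.14%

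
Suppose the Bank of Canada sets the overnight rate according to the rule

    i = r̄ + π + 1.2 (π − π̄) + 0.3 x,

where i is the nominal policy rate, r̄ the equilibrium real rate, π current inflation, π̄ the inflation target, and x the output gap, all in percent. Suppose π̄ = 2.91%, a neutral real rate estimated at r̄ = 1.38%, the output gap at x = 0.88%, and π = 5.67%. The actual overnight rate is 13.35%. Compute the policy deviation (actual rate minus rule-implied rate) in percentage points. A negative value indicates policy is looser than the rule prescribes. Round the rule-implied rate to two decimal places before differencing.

i = 1.38 + 5.67 + 1.2 × (5.67 − 2.91) + 0.3 × 0.88
   = 1.38 + 5.67 + 3.312 + 0.264 = 10.63
Deviation = 13.35 − 10.63 = 2.72 pp.

2.72 pp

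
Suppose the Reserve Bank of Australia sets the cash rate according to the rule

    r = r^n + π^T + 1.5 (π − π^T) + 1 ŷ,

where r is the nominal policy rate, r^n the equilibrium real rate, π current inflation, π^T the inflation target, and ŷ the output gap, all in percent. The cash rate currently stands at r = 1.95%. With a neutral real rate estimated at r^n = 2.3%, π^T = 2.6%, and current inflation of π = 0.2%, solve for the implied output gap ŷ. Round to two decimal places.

0.65%

1 ŷ = 1.95 − 2.3 − 2.6 − 1.5 × (0.2 − 2.6) = 0.65
ŷ = 0.65 / 1 = 0.65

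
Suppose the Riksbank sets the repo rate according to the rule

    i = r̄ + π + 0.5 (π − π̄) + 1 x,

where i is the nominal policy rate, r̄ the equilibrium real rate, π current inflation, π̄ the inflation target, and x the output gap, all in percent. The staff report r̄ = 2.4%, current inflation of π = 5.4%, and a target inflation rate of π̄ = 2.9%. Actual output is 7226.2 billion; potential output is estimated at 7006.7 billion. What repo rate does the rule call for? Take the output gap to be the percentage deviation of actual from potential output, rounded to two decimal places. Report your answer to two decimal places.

Output gap = 100 × (7226.2 − 7006.7) / 7006.7 = 3.13%.
i = 2.40 + 5.40 + 0.5 × (5.40 − 2.90) + 1 × 3.13
   = 2.40 + 5.4 + 1.25 + 3.13 = 12.18

12.18%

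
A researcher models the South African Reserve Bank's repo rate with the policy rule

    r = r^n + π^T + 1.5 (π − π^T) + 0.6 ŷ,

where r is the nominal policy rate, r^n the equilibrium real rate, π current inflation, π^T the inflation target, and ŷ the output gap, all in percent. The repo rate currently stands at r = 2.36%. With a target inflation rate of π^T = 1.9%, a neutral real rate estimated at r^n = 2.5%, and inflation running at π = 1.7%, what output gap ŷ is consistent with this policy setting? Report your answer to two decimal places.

-2.90%

0.6 ŷ = 2.36 − 2.5 − 1.9 − 1.5 × (1.7 − 1.9) = -1.74
ŷ = -1.74 / 0.6 = -2.90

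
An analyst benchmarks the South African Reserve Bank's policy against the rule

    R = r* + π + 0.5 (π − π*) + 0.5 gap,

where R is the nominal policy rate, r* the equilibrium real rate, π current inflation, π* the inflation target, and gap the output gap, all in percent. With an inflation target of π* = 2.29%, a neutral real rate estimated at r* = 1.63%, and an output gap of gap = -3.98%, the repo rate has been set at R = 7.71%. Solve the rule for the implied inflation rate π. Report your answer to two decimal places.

6.14%

Collecting π: R = r* + (1 + 0.5) π − 0.5 π* + 0.5 gap
1.5 π = 7.71 − 1.63 + 0.5 × 2.29 − 0.5 × (-3.98) = 9.215
π = 9.215 / 1.5 = 6.14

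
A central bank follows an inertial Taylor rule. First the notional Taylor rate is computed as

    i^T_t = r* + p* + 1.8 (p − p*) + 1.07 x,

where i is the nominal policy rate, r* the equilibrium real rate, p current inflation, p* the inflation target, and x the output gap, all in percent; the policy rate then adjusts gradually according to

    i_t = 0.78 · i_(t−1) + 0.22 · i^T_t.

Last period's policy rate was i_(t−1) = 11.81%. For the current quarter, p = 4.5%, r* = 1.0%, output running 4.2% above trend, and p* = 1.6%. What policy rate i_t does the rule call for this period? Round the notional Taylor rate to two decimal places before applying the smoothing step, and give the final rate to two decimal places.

Output 4.2% above potential → x = 4.2.
i^T_t = 1.0 + 1.6 + 1.8 × (4.5 − 1.6) + 1.07 × 4.2
   = 1.0 + 1.6 + 5.22 + 4.494 = 12.31
i_t = 0.78 × 11.81 + 0.22 × 12.31 = 9.2118 + 2.7082 = 11.92

11.92%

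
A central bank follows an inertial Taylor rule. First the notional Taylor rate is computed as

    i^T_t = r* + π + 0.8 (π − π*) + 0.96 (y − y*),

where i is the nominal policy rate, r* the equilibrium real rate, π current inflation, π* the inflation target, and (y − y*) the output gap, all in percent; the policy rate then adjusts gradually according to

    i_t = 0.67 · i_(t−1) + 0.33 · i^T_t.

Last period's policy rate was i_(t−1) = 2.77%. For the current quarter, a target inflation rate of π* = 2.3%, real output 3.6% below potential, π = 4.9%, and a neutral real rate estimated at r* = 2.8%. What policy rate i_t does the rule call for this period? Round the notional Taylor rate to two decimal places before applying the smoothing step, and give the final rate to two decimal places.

Output 3.6% below potential → (y − y*) = -3.6.
i^T_t = 2.8 + 4.9 + 0.8 × (4.9 − 2.3) + 0.96 × (-3.6)
   = 2.8 + 4.9 + 2.08 − 3.456 = 6.32
i_t = 0.67 × 2.77 + 0.33 × 6.32 = 1.8559 + 2.0856 = 3.94

3.94%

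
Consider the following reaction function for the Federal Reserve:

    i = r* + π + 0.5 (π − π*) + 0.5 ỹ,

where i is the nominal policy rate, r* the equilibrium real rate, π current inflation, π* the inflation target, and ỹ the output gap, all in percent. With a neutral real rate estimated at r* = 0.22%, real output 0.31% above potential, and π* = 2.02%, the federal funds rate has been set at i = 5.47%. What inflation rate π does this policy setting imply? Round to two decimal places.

Output 0.31% above potential → ỹ = 0.31.
Collecting π: i = r* + (1 + 0.5) π − 0.5 π* + 0.5 ỹ
1.5 π = 5.47 − 0.22 + 0.5 × 2.02 − 0.5 × 0.31 = 6.105
π = 6.105 / 1.5 = 4.07

4.07%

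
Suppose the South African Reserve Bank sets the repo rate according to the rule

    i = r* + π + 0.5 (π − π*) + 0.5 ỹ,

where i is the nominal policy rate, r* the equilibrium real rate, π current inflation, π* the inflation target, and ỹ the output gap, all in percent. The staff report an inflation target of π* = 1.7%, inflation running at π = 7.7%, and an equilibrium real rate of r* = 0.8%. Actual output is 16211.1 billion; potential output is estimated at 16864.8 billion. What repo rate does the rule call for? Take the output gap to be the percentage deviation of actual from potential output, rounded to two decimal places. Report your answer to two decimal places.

9.56%

Output gap = 100 × (16211.1 − 16864.8) / 16864.8 = -3.88%.
i = 0.80 + 7.70 + 0.5 × (7.70 − 1.70) + 0.5 × (-3.88)
   = 0.80 + 7.7 + 3 − 1.94 = 9.56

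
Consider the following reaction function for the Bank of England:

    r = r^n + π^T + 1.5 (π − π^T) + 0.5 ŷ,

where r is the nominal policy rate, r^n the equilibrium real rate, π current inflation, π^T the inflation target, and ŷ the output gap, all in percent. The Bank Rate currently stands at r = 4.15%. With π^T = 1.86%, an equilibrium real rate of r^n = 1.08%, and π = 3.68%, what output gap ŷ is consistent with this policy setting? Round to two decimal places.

-3.04%

0.5 ŷ = 4.15 − 1.08 − 1.86 − 1.5 × (3.68 − 1.86) = -1.52
ŷ = -1.52 / 0.5 = -3.04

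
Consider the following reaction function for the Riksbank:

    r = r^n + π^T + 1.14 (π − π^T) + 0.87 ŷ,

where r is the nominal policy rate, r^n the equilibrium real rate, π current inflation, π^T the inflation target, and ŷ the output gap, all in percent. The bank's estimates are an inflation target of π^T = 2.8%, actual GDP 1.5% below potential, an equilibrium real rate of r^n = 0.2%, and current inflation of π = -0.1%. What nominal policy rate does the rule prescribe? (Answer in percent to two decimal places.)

Output 1.5% below potential → ŷ = -1.5.
r = 0.2 + 2.8 + 1.14 × (-0.1 − 2.8) + 0.87 × (-1.5)
   = 0.2 + 2.8 − 3.306 − 1.305 = -1.61

-1.61%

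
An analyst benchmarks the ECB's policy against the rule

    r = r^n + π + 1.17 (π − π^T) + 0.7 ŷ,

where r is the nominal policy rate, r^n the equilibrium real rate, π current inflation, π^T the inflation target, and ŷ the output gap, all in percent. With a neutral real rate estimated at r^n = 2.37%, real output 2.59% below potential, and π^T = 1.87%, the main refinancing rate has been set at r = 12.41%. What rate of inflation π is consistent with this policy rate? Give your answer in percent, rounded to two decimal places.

Output 2.59% below potential → ŷ = -2.59.
Collecting π: r = r^n + (1 + 1.17) π − 1.17 π^T + 0.7 ŷ
2.17 π = 12.41 − 2.37 + 1.17 × 1.87 − 0.7 × (-2.59) = 14.0409
π = 14.0409 / 2.17 = 6.47

6.47%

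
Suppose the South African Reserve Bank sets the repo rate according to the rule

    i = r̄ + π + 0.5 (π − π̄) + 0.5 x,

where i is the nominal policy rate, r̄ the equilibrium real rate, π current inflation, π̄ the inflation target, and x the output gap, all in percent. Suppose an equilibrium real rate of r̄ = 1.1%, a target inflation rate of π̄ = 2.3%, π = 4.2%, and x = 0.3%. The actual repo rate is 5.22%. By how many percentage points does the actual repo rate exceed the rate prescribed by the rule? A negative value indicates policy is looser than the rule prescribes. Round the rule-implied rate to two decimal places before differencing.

-1.18 pp

i = 1.1 + 4.2 + 0.5 × (4.2 − 2.3) + 0.5 × 0.3
   = 1.1 + 4.2 + 0.95 + 0.15 = 6.40
Deviation = 5.22 − 6.40 = -1.18 pp.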